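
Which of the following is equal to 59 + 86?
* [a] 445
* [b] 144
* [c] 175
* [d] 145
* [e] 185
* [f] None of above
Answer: d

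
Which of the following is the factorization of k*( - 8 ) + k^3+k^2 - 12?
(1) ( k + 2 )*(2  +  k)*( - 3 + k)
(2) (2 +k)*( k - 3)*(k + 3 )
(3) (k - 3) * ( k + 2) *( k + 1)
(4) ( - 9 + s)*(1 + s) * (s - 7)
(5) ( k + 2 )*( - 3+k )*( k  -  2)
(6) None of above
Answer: 1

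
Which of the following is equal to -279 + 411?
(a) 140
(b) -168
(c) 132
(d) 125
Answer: c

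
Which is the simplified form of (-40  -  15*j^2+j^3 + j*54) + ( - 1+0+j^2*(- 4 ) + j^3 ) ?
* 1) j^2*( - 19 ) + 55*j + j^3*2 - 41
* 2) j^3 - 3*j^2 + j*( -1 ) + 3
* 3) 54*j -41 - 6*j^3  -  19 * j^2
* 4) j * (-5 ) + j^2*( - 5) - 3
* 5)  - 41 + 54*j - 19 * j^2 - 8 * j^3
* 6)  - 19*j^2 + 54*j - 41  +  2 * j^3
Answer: 6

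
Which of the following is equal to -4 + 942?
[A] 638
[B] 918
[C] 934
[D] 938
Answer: D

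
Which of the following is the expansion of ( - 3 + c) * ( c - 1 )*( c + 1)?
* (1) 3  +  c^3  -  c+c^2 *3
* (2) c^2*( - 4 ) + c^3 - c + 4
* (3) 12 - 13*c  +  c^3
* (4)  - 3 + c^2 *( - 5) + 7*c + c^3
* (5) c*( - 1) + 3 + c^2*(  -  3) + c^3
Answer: 5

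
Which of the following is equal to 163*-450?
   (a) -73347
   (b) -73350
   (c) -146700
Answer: b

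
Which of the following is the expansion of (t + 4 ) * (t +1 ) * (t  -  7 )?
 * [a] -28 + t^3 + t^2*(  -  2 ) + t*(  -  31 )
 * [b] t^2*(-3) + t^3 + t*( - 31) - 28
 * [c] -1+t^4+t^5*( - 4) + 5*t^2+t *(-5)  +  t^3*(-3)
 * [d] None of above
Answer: a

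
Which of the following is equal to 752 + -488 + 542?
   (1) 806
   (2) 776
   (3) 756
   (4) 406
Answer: 1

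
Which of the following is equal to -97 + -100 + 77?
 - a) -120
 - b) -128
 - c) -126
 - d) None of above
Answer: a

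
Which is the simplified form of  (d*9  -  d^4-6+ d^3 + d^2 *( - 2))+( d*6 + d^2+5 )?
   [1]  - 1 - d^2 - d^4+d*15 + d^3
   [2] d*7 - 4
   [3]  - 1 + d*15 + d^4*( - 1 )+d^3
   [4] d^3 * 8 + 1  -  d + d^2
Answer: 1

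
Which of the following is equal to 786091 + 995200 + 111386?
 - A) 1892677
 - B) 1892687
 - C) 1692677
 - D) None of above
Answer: A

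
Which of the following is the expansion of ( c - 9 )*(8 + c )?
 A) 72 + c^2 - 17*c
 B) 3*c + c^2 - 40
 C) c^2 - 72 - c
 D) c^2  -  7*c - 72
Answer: C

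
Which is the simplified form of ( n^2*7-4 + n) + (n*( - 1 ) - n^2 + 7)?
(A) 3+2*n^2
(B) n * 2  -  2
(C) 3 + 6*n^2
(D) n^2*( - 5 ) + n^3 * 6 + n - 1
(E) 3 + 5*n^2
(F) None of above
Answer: C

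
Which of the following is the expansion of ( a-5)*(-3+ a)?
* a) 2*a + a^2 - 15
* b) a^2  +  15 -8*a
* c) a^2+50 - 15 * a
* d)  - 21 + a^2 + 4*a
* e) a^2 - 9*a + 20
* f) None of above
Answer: b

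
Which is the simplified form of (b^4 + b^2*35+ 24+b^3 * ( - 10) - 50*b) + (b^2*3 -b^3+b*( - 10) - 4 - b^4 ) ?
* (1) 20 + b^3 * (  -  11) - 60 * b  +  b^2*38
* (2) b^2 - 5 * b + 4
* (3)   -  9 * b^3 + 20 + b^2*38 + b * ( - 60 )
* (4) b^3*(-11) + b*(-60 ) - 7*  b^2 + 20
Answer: 1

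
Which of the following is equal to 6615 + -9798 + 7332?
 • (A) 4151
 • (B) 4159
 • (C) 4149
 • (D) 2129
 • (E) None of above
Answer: C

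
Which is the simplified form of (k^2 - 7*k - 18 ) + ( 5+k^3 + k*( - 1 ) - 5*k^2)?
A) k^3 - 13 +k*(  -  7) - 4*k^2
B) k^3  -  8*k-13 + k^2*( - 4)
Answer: B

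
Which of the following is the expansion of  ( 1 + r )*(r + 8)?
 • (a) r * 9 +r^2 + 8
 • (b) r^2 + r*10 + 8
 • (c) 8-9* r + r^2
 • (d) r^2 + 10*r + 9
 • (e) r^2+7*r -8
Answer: a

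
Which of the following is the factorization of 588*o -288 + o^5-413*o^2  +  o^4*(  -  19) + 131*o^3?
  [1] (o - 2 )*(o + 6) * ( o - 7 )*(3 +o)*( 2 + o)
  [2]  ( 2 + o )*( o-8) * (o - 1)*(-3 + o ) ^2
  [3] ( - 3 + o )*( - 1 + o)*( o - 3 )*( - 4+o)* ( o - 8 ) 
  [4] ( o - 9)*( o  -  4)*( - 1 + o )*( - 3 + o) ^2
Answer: 3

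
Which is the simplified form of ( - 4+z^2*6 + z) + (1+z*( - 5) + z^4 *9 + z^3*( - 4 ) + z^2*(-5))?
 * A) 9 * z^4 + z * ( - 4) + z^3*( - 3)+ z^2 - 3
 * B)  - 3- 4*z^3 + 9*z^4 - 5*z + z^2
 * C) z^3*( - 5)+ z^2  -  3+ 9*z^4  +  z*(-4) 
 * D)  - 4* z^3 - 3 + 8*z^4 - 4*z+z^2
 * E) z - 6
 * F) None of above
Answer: F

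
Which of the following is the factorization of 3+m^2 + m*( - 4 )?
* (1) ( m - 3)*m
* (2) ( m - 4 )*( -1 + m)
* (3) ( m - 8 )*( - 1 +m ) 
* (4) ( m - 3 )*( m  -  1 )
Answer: 4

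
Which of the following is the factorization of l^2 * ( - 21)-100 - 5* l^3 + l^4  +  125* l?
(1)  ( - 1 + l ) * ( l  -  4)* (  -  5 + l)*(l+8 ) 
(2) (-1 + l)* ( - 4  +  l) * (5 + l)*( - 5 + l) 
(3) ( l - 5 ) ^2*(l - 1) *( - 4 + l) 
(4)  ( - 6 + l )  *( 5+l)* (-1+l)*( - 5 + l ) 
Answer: 2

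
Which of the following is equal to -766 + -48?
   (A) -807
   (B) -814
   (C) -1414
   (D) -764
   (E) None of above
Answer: B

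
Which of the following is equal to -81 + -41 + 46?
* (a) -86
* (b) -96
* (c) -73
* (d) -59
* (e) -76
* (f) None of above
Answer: e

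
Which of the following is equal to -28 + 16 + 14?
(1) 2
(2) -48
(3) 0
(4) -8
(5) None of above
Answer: 1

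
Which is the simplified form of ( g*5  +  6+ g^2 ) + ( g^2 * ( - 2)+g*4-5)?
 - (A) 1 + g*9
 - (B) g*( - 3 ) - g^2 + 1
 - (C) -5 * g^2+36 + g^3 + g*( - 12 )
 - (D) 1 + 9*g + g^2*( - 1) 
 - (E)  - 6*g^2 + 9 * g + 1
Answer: D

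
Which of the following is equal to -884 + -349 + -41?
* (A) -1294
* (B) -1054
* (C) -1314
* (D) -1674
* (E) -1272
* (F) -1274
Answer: F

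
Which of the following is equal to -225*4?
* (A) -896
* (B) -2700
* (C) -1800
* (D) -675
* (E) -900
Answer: E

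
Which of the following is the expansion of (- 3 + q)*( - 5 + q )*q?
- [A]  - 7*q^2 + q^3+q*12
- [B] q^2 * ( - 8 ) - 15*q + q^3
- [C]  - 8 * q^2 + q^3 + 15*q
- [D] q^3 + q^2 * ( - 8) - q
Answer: C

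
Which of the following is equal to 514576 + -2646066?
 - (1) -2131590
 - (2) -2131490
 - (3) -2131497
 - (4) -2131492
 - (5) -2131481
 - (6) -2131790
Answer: 2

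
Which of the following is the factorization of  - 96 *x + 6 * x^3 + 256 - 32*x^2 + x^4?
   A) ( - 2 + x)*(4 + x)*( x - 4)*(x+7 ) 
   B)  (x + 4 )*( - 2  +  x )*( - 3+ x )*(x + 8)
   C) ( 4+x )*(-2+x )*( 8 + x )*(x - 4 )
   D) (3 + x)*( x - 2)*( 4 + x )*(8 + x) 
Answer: C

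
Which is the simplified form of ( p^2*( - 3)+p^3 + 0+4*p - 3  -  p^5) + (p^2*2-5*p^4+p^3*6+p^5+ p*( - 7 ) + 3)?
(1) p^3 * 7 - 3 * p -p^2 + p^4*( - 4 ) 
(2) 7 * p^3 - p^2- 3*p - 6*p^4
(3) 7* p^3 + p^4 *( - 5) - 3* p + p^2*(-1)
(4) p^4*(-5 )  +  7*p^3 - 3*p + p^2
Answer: 3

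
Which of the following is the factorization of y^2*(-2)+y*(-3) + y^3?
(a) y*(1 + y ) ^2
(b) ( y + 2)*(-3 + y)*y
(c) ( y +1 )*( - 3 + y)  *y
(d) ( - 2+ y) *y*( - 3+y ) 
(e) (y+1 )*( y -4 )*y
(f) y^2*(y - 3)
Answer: c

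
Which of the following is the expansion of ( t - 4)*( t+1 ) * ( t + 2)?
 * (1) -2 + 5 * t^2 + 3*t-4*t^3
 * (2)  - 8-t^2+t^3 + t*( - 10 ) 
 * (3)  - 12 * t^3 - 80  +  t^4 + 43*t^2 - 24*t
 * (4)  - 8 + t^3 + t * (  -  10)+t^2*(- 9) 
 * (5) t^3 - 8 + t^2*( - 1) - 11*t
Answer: 2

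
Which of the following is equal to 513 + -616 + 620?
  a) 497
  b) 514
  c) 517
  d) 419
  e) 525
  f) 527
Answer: c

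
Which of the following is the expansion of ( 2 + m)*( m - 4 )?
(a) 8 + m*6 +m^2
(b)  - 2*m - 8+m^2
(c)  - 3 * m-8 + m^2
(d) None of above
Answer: b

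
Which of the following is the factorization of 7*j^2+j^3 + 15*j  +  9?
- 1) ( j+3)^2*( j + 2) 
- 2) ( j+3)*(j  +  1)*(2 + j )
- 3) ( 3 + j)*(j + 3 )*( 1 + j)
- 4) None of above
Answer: 3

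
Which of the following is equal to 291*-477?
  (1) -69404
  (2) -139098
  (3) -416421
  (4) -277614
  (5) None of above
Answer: 5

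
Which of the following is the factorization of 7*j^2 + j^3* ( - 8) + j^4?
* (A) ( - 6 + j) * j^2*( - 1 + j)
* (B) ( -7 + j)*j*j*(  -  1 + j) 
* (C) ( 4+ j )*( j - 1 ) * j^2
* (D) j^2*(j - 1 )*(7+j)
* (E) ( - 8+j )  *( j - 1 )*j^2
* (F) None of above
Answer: B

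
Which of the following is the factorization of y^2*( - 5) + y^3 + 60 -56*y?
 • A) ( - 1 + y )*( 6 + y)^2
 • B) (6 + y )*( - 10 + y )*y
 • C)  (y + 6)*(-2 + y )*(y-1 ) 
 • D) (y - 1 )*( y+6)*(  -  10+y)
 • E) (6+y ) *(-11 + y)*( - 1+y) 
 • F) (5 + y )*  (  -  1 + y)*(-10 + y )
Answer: D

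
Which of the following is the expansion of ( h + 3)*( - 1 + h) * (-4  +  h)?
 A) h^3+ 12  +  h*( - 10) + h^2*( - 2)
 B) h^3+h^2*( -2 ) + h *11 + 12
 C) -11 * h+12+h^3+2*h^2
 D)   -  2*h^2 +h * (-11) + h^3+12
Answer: D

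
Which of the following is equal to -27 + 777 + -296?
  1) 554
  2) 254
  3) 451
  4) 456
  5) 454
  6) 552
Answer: 5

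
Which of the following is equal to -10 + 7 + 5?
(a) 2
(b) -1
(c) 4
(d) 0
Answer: a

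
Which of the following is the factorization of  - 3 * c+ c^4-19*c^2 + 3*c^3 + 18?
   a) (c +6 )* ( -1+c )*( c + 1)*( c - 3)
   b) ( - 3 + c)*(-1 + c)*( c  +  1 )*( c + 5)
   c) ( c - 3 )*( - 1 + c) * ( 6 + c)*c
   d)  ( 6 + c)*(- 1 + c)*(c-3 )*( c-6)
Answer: a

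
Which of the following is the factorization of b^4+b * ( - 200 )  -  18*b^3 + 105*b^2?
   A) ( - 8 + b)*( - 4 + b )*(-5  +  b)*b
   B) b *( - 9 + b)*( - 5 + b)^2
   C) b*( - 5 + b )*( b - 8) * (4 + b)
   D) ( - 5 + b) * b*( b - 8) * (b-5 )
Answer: D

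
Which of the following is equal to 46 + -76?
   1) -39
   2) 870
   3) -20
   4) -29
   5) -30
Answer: 5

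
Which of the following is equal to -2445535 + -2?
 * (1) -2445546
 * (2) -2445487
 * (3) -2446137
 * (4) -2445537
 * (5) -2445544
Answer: 4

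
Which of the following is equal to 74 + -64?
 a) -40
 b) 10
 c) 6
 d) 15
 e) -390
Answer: b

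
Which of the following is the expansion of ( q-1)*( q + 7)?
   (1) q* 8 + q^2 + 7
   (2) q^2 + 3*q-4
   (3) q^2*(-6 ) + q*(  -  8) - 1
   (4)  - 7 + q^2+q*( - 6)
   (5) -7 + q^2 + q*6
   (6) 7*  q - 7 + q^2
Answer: 5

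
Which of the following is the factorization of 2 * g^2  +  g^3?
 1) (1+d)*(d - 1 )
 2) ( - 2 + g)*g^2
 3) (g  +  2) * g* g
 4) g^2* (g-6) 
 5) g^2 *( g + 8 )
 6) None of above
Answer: 3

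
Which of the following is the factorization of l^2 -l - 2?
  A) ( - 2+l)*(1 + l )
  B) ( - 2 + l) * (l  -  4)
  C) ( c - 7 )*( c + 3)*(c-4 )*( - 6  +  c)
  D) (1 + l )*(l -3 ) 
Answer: A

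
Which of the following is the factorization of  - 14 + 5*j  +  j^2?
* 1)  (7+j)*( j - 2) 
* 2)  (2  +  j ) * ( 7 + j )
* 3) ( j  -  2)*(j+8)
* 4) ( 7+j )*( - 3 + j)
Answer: 1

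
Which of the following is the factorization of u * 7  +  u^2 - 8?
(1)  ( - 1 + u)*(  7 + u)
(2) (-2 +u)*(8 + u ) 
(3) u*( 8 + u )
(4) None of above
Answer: 4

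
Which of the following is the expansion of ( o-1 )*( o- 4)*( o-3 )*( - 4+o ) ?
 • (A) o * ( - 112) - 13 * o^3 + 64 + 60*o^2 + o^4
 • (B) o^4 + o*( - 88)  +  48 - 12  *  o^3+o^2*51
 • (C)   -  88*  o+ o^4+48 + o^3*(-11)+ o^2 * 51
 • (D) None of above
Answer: B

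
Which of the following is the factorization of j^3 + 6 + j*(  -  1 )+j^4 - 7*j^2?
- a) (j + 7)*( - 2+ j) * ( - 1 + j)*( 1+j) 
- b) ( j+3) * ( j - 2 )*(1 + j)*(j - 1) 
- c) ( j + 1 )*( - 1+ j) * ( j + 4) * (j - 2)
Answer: b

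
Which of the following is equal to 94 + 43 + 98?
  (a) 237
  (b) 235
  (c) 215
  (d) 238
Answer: b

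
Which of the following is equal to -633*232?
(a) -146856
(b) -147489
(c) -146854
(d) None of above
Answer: a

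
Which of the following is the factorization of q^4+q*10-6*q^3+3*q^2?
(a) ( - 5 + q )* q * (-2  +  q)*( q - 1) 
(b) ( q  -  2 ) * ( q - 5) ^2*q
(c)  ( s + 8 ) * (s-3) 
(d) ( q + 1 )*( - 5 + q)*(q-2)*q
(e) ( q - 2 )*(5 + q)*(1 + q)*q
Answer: d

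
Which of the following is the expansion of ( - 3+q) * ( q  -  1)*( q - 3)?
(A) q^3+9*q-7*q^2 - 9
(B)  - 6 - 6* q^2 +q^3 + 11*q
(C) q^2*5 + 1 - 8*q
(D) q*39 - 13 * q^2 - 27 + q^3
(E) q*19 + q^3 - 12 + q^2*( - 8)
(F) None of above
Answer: F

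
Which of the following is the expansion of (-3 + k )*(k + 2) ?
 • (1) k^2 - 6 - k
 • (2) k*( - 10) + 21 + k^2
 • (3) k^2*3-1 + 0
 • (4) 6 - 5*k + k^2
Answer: 1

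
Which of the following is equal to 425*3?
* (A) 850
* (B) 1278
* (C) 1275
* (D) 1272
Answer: C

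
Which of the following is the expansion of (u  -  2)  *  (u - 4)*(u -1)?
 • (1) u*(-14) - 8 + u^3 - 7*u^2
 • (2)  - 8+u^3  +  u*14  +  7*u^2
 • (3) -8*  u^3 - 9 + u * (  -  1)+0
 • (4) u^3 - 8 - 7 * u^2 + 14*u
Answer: 4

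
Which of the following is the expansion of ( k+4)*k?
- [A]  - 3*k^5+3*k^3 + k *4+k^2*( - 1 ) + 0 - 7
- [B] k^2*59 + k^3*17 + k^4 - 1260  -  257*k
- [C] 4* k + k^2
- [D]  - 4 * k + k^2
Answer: C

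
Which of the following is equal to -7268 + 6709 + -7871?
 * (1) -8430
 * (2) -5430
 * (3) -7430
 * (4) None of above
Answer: 1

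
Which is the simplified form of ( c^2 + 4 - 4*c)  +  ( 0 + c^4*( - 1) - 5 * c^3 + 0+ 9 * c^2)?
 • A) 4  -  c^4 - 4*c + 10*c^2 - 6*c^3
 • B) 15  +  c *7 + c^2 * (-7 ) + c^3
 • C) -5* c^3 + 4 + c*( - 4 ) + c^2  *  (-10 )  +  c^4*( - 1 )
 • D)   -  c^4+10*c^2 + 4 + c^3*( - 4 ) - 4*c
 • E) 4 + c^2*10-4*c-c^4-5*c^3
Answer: E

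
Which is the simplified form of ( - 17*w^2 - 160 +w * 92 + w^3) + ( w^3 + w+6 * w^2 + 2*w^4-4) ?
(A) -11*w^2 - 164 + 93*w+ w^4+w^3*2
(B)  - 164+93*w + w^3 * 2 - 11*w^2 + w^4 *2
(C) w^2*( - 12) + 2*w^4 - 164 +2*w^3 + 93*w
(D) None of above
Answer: B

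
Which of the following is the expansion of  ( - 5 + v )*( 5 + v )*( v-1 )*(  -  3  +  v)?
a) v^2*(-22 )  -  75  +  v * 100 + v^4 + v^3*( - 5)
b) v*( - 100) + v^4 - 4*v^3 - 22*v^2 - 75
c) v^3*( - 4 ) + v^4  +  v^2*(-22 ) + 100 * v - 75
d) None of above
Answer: c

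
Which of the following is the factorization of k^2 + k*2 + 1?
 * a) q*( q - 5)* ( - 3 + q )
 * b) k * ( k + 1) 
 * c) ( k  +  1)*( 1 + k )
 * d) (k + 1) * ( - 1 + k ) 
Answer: c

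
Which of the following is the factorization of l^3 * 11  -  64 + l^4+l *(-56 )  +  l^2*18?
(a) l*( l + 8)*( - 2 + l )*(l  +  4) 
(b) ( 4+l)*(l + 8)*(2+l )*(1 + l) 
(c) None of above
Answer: c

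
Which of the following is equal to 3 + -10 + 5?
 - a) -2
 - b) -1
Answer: a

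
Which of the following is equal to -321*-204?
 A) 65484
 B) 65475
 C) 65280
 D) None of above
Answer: A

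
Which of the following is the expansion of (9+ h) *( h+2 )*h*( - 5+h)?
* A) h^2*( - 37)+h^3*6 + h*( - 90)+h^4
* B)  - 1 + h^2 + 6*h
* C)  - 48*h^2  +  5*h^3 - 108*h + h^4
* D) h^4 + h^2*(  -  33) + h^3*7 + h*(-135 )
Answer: A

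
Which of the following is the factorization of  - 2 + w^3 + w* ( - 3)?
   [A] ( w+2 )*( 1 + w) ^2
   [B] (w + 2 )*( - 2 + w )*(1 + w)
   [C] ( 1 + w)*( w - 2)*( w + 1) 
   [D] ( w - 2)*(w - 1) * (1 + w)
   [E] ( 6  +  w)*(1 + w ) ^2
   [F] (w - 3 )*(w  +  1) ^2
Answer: C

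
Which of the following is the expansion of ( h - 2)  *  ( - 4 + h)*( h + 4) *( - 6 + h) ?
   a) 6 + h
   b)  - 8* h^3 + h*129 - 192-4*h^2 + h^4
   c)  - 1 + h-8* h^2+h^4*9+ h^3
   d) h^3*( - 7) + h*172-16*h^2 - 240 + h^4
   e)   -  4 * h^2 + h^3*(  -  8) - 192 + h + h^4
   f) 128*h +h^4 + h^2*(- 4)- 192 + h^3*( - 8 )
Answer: f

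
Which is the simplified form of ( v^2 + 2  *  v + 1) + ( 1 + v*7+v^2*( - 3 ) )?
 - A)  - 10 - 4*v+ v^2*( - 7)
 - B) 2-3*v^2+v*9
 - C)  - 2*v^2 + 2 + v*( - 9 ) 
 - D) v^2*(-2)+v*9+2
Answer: D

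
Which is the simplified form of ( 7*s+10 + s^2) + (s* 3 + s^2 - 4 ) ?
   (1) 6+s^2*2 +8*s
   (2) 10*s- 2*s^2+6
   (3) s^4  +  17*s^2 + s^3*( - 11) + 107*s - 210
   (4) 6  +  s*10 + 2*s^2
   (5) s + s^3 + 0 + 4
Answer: 4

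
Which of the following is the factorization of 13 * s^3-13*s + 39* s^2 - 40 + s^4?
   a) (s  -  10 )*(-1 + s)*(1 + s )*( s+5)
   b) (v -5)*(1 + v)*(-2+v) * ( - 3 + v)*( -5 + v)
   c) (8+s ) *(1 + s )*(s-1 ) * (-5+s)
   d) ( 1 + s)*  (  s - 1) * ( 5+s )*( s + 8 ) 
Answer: d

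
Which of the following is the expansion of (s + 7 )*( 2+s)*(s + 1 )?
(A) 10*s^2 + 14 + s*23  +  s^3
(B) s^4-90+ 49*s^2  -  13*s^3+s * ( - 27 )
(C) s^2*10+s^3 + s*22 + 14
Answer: A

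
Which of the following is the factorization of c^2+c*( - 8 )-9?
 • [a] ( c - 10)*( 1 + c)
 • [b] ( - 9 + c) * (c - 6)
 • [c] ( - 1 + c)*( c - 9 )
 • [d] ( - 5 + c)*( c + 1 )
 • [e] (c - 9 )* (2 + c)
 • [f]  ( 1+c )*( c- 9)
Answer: f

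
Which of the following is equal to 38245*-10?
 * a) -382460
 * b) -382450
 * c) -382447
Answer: b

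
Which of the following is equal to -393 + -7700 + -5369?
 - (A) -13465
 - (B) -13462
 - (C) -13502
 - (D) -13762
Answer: B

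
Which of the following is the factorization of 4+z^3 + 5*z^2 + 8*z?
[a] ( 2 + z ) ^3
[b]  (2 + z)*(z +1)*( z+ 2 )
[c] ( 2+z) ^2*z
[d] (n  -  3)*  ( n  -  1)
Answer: b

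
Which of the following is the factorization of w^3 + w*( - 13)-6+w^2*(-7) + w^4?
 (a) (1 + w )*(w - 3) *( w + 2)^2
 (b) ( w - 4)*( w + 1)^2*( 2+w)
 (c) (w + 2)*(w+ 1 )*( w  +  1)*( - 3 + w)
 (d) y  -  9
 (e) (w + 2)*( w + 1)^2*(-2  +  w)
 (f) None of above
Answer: c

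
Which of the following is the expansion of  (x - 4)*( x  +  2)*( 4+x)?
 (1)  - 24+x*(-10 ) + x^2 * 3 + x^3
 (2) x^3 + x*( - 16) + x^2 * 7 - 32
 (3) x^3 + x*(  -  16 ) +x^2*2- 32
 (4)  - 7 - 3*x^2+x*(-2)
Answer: 3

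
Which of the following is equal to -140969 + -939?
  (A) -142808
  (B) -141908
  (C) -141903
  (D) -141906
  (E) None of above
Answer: B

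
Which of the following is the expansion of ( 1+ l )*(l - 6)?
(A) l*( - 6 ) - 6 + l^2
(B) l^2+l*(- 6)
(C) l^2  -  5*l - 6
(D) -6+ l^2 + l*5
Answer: C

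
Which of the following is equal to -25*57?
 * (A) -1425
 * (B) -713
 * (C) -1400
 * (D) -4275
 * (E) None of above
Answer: A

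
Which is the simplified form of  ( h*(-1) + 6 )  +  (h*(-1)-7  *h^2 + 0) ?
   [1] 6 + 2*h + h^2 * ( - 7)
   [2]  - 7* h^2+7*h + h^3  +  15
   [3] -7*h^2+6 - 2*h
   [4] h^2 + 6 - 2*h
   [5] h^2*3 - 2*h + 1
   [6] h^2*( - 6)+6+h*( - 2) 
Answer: 3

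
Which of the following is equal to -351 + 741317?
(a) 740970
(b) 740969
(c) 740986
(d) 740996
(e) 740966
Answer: e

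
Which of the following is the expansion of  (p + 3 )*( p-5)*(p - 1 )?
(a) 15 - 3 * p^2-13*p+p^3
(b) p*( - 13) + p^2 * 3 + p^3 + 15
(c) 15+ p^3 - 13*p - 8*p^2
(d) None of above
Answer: a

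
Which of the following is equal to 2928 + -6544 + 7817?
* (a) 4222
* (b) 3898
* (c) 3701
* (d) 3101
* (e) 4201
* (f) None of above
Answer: e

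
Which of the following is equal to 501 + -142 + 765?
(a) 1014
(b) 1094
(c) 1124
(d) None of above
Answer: c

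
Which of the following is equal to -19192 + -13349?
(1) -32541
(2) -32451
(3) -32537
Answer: 1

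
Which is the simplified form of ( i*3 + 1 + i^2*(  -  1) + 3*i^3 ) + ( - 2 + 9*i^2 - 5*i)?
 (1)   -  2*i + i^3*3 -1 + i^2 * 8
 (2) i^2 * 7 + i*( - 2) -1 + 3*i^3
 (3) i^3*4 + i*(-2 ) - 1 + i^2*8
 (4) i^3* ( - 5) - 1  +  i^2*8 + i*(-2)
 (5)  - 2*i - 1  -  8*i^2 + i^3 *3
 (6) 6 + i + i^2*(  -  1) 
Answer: 1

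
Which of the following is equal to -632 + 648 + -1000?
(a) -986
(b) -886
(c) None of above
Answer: c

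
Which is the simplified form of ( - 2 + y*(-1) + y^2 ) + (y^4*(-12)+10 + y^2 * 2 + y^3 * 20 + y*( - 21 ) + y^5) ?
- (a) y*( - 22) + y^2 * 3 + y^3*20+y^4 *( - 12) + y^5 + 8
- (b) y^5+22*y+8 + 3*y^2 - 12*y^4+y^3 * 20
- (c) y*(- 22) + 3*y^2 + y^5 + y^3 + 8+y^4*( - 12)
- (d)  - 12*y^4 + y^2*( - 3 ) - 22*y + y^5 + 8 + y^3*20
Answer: a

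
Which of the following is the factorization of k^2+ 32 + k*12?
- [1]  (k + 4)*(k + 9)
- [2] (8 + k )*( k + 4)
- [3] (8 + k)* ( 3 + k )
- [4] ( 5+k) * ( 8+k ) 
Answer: 2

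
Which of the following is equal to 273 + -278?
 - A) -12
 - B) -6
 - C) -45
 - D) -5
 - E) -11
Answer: D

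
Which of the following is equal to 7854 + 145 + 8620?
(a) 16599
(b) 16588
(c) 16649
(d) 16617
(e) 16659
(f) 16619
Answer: f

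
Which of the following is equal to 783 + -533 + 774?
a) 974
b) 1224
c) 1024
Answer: c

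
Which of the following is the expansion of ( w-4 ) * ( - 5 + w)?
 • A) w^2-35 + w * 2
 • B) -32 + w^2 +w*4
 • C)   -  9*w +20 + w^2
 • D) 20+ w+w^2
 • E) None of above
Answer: C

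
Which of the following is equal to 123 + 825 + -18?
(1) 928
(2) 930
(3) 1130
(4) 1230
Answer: 2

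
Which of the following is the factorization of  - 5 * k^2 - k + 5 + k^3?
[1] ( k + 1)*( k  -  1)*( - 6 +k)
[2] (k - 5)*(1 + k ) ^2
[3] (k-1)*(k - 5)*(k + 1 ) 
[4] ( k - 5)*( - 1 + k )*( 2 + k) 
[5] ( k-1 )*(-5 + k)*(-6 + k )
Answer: 3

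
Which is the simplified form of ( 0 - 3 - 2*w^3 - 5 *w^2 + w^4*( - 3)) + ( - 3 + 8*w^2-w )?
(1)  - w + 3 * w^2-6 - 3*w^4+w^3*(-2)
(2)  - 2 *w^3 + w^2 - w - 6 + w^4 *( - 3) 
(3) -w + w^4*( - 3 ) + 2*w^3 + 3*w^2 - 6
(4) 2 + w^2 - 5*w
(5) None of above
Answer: 1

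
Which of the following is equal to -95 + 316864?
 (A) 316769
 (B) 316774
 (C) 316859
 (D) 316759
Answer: A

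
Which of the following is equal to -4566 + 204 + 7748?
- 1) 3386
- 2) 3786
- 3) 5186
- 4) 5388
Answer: 1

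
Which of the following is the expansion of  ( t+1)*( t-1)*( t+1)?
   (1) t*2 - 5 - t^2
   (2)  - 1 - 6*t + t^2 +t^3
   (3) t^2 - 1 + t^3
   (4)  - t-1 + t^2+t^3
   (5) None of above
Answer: 4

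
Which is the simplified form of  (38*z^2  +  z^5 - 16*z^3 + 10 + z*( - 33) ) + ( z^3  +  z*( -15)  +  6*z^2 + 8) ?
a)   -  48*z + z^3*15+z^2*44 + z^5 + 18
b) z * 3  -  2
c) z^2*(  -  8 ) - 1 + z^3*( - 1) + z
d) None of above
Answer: d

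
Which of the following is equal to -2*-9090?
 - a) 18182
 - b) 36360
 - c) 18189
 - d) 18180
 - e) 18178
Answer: d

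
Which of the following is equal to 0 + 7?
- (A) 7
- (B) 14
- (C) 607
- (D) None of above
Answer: A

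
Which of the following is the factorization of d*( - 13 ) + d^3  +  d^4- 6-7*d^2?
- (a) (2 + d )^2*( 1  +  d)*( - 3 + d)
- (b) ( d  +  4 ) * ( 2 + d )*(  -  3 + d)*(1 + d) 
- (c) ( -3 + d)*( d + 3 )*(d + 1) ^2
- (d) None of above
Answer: d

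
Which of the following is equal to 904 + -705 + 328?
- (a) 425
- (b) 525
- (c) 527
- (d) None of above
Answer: c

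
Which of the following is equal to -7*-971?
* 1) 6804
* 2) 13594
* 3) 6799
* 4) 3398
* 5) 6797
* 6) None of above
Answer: 5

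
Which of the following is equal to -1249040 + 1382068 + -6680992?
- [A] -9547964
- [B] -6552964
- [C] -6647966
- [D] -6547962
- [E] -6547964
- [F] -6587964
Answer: E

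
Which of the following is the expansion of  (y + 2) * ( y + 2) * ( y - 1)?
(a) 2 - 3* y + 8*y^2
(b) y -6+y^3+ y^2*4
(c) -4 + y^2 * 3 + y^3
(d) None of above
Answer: c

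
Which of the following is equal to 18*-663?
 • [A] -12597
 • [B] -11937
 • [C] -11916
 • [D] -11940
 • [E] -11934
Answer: E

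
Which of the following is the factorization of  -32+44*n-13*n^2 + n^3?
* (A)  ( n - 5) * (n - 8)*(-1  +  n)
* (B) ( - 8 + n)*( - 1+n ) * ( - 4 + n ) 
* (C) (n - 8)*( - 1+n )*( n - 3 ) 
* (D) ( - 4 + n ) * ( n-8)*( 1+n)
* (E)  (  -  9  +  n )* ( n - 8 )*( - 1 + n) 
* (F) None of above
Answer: B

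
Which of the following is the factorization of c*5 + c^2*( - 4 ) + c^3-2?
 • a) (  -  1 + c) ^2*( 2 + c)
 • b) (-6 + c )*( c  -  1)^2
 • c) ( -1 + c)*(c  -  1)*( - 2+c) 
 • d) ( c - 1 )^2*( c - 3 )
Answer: c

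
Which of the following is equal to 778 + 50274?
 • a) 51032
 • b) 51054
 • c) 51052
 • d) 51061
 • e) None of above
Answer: c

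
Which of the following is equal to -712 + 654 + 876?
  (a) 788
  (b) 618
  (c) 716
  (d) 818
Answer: d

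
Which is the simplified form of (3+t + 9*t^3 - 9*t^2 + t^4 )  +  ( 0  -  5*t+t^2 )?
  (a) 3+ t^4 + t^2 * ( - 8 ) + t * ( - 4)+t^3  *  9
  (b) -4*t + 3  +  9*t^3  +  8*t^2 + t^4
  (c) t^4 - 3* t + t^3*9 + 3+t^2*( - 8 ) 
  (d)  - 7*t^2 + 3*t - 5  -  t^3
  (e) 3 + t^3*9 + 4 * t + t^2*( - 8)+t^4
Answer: a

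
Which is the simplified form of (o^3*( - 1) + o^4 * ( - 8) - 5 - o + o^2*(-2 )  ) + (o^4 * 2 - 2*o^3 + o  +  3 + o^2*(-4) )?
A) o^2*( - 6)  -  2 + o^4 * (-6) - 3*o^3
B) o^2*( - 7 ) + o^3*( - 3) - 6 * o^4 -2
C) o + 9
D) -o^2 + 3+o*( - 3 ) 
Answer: A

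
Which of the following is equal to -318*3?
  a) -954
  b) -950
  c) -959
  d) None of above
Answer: a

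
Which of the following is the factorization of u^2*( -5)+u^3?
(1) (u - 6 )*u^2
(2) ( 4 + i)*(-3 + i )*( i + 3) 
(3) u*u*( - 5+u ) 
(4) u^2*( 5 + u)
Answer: 3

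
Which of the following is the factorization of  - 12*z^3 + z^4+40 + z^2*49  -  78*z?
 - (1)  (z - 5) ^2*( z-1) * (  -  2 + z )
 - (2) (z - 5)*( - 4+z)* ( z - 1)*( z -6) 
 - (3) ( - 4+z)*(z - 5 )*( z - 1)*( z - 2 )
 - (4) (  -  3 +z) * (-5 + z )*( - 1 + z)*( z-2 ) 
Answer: 3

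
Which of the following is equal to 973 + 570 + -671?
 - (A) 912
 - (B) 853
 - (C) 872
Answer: C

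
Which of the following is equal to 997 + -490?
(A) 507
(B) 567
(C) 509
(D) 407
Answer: A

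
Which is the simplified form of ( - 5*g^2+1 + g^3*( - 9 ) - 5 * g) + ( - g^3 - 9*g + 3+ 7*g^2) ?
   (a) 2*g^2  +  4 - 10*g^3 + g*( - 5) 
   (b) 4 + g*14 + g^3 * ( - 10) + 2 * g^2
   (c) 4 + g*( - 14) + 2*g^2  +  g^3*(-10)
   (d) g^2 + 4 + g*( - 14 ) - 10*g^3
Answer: c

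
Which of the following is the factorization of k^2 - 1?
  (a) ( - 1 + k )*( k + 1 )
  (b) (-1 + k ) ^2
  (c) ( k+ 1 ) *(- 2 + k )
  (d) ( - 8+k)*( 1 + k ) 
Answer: a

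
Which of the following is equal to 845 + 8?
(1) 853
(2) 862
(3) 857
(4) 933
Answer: 1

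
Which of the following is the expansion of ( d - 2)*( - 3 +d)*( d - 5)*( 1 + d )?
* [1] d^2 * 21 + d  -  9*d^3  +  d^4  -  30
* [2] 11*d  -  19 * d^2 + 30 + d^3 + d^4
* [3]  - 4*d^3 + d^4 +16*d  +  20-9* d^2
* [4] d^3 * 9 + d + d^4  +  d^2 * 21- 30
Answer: 1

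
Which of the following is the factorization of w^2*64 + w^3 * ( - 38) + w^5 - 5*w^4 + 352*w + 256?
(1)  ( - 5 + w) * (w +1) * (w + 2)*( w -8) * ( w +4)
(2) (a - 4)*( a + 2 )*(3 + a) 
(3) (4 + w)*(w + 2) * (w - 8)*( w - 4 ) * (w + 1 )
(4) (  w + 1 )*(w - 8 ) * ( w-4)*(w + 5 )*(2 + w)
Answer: 3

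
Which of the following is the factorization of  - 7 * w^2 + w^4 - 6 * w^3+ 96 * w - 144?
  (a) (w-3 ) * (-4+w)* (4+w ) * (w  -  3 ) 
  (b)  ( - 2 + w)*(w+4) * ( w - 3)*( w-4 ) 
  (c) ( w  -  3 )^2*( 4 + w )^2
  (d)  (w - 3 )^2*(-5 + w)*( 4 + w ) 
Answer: a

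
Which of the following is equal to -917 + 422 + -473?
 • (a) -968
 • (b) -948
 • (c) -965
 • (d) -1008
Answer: a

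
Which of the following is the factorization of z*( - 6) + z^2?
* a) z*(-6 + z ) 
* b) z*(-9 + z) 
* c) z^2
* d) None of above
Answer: a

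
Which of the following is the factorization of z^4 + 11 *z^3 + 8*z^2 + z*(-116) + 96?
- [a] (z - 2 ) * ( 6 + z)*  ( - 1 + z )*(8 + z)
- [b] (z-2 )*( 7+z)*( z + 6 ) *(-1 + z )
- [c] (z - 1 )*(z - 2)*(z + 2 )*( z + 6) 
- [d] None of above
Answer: a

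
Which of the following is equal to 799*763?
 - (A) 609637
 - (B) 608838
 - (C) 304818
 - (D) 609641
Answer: A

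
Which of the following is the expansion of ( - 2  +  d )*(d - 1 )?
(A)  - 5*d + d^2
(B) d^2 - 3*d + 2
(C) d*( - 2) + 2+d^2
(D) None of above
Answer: B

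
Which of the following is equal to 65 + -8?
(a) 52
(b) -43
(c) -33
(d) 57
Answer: d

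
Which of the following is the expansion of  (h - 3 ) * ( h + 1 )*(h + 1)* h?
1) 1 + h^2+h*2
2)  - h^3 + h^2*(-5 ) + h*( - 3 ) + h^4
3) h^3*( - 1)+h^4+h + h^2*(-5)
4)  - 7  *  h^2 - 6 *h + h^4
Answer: 2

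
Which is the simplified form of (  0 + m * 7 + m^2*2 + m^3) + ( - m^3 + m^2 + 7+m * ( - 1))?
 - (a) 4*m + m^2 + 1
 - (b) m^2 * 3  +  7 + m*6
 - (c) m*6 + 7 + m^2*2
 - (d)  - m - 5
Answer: b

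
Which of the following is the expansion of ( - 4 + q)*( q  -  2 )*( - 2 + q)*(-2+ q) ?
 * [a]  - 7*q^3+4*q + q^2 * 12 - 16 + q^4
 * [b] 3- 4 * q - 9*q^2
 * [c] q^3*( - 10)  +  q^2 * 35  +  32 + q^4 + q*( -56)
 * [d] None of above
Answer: d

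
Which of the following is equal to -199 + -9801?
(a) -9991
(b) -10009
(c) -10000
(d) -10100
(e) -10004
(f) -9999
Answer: c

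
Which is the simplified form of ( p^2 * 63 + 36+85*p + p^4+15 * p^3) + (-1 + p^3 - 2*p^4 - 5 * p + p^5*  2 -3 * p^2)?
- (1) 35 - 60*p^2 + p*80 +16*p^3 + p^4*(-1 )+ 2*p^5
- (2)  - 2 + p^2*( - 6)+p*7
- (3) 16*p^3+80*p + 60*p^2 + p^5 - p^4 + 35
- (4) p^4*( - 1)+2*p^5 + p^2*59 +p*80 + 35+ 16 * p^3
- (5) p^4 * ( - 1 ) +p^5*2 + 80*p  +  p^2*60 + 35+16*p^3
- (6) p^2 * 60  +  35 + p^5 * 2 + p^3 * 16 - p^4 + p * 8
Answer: 5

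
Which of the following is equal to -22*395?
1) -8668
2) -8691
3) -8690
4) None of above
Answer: 3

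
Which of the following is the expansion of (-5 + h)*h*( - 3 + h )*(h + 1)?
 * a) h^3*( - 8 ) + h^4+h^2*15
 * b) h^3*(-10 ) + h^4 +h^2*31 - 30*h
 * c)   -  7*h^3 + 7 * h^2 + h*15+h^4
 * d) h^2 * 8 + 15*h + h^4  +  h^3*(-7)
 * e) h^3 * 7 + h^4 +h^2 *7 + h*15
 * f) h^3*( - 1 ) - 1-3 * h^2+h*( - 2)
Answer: c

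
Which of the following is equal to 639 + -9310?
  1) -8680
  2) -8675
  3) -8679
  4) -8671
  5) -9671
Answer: 4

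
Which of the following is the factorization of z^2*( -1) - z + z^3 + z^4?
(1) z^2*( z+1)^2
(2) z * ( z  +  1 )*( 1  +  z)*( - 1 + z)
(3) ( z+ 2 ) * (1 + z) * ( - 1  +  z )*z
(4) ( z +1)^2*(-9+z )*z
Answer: 2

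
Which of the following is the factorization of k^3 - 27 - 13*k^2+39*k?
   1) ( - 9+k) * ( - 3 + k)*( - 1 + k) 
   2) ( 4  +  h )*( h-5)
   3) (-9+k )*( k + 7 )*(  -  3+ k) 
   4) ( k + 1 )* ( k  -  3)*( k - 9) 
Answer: 1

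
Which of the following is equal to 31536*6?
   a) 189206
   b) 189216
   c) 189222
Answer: b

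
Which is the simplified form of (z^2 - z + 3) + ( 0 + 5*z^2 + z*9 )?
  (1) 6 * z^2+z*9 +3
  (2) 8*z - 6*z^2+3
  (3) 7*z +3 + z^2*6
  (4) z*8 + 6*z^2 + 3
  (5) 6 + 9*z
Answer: 4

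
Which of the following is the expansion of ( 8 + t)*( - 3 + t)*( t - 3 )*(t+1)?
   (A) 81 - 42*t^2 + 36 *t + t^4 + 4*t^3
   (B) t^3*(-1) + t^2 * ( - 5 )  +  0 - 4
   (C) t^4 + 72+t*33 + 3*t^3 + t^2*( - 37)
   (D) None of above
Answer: C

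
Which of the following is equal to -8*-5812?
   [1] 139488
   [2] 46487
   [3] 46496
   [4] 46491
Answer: 3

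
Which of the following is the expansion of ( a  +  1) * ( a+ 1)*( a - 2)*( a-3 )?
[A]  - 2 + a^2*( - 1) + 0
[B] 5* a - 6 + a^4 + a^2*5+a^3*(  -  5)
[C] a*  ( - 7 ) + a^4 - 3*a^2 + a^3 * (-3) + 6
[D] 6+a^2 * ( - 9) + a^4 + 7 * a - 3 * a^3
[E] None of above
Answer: E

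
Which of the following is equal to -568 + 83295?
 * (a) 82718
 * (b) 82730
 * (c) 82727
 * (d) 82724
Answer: c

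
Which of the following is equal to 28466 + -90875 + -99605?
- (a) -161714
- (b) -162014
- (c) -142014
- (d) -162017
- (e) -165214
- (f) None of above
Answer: b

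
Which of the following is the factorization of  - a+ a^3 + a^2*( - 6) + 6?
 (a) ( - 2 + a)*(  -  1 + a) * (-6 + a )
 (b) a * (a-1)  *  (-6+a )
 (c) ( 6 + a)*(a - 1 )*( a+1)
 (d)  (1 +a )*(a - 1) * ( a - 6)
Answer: d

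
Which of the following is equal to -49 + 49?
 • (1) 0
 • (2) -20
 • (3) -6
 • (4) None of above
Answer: 1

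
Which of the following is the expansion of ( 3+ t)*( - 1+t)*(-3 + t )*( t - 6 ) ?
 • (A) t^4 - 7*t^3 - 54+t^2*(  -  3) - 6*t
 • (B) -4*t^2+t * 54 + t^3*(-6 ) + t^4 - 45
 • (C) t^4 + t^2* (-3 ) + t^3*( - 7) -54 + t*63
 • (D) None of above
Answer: C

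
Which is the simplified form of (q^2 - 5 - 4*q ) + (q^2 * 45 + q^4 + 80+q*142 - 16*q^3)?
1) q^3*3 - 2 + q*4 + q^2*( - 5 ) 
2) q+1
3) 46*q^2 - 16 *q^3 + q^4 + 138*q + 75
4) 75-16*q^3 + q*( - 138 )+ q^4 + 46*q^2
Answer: 3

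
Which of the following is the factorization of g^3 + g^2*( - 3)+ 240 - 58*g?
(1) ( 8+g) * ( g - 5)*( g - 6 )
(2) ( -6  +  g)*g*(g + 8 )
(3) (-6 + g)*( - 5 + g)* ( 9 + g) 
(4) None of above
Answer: 1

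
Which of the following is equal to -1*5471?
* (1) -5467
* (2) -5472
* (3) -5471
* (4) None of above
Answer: 3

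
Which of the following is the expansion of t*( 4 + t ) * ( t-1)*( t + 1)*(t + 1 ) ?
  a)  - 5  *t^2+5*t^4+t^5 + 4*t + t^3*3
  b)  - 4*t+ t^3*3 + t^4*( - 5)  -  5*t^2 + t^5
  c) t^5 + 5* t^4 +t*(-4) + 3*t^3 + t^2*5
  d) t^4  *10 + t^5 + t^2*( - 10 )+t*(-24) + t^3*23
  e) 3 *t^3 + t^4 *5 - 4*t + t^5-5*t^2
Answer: e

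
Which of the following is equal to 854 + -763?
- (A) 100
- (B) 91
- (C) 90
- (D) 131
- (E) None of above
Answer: B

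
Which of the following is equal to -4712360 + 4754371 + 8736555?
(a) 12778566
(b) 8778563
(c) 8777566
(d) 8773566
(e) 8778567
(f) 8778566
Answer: f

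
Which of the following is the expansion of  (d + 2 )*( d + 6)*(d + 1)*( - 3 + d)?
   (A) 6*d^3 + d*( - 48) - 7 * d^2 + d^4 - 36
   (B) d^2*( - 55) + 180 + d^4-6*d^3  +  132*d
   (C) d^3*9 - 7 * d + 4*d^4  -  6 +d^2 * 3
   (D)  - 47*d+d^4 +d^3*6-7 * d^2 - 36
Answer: A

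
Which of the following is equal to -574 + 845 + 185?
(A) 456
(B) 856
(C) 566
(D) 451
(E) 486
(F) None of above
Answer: A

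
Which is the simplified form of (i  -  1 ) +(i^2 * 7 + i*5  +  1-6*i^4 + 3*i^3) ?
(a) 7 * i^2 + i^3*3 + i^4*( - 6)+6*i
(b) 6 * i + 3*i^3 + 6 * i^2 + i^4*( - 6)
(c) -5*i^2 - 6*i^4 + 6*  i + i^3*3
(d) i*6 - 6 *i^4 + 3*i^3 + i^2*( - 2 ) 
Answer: a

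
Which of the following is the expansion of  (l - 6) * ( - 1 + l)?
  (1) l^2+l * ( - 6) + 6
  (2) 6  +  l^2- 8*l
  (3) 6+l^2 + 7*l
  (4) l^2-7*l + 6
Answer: 4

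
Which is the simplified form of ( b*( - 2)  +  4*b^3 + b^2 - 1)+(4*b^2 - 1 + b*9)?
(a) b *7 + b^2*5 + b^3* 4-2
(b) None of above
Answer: a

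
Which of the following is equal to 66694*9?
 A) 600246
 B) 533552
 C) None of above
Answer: A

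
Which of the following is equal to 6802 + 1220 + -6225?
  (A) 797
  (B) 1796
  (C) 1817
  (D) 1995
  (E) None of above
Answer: E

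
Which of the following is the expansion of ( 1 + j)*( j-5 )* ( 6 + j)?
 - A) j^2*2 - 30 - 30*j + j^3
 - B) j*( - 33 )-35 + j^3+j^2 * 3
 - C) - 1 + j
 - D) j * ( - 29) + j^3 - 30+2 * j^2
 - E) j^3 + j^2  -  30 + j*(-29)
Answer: D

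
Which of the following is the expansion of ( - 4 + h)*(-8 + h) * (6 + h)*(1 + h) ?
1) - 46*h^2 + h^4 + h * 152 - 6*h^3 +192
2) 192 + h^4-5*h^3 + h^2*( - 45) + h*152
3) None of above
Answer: 3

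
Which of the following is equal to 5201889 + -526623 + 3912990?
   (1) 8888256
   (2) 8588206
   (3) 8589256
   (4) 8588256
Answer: 4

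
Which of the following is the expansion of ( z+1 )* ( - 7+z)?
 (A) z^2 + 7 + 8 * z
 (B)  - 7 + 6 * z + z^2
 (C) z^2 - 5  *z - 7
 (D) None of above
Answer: D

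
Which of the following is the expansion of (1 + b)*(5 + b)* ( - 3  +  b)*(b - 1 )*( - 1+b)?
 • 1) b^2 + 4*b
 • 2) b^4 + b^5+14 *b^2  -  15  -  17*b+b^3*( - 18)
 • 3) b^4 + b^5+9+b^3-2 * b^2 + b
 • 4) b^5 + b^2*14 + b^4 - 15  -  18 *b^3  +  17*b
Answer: 4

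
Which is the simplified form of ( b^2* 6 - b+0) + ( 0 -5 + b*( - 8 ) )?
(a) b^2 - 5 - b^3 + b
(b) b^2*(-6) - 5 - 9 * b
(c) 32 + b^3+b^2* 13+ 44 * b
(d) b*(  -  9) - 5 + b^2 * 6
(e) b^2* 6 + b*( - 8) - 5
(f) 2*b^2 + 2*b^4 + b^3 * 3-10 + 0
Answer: d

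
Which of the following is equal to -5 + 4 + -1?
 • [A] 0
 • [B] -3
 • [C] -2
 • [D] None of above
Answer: C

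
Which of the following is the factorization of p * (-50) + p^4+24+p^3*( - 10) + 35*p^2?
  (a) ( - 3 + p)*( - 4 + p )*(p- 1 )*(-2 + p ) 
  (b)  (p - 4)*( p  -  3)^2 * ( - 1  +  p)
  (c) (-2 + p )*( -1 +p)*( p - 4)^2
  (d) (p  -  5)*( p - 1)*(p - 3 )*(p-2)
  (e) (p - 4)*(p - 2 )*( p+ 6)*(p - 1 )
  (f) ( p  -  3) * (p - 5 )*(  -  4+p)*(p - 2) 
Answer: a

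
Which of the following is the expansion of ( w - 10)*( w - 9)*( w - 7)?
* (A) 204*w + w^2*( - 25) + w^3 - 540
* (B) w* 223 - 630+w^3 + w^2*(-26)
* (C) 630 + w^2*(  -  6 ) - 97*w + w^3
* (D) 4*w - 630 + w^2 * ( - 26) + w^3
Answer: B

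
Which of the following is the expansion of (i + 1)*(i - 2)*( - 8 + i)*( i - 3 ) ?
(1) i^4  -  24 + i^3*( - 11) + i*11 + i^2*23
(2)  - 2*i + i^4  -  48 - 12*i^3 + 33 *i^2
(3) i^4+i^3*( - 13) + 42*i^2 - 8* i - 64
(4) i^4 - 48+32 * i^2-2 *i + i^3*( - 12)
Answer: 2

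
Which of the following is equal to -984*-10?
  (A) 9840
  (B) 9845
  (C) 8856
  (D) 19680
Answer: A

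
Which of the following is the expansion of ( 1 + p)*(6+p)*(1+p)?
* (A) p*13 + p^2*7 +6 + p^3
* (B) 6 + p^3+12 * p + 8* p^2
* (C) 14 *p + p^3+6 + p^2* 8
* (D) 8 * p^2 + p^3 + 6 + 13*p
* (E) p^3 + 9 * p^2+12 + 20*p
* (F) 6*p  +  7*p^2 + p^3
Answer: D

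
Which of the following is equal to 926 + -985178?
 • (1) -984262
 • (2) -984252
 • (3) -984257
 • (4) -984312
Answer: 2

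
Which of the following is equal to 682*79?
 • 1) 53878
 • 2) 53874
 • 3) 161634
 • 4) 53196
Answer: 1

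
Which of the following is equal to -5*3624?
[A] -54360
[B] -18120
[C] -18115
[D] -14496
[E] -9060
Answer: B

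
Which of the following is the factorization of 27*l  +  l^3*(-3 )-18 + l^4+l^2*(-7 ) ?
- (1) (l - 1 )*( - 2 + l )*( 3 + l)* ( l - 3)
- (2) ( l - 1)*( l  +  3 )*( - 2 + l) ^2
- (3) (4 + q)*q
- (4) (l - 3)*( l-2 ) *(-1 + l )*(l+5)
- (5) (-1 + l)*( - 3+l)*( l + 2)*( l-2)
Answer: 1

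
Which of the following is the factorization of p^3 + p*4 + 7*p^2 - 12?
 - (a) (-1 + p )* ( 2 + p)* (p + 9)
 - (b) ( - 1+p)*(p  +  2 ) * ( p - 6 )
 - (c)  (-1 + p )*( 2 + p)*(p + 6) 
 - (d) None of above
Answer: c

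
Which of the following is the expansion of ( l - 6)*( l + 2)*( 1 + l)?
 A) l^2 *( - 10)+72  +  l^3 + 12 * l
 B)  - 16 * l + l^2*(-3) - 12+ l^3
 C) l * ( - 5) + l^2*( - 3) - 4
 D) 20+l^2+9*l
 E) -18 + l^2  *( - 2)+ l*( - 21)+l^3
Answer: B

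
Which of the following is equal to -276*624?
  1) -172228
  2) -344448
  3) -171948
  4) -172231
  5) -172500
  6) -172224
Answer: 6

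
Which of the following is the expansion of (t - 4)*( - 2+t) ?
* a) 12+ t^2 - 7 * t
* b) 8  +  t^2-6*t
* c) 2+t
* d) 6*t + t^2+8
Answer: b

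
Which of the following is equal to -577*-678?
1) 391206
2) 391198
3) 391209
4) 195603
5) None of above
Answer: 1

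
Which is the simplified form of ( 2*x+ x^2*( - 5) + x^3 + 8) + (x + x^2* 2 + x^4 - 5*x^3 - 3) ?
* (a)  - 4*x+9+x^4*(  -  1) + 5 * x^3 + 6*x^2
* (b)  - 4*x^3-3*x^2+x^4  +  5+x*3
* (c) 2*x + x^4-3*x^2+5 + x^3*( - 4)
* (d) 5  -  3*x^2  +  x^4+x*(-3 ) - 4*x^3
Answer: b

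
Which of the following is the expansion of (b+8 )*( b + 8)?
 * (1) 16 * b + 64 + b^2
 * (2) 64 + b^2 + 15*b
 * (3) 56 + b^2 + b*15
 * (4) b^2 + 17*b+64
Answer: 1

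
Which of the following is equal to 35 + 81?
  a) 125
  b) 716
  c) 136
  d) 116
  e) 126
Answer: d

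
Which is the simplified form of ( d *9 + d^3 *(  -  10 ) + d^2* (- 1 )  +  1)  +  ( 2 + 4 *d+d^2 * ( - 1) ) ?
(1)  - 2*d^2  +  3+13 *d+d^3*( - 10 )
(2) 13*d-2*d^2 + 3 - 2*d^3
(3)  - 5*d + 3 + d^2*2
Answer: 1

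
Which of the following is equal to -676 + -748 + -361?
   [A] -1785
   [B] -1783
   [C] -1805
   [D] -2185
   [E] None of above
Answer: A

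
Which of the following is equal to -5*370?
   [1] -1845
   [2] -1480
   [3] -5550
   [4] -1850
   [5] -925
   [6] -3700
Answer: 4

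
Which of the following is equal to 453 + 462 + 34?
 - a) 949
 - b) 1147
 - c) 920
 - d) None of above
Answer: a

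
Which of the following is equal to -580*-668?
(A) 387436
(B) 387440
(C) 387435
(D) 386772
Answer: B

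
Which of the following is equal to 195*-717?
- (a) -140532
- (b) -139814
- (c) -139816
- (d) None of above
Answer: d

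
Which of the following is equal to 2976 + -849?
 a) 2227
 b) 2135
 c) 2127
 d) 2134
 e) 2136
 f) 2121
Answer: c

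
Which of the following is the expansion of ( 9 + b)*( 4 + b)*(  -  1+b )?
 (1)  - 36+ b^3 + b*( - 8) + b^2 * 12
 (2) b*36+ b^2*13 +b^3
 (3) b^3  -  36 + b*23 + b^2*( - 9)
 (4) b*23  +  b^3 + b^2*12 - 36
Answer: 4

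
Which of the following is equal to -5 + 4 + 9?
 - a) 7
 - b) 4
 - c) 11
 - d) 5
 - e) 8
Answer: e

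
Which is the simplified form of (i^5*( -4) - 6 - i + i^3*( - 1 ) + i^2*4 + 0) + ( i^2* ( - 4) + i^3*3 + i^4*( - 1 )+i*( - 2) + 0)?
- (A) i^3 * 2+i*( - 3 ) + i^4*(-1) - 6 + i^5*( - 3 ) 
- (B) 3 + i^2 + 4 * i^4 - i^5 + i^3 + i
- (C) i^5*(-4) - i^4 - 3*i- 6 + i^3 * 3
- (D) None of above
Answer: D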